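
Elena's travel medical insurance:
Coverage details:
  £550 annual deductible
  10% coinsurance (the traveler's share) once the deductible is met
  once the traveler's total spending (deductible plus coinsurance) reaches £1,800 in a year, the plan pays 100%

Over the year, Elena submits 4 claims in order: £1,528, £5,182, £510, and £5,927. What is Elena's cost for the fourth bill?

£583

Bill 1, £1,528: £550 finishes the deductible; £978 goes to coinsurance; traveler's 10% is £97.80. Traveler owes £647.80 (running OOP £647.80).
Bill 2, £5,182: deductible met; 10% of £5,182 = £518.20. Cost to traveler: £518.20. OOP to date £1,166.
Bill 3, £510: 10% coinsurance on £510 = £51. Traveler owes £51 (running OOP £1,217).
Bill 4, £5,927: deductible already satisfied, so traveler's share is 10% × £5,927 = £592.70. OOP would hit £1,809.70 > £1,800, so the cap limits the traveler to £1,800 − £1,217 = £583.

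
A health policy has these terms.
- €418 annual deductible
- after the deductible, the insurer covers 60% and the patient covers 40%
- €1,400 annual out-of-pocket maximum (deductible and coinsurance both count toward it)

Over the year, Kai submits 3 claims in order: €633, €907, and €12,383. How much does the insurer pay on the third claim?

€11,849.80

Claim 1 — €633: €418 finishes the deductible; €215 goes to coinsurance; 40% of €215 = €86. Patient owes €504 (running OOP €504). Plan pays €633 − €504 = €129.
Claim 2 — €907: 40% coinsurance on €907 = €362.80. Cost to patient: €362.80. OOP to date €866.80. Insurer: €907 − €362.80 = €544.20.
Claim 3 — €12,383: deductible already satisfied, so patient's share is 40% × €12,383 = €4,953.20. OOP would hit €5,820 > €1,400, so the cap limits the patient to €1,400 − €866.80 = €533.20. Insurer: €12,383 − €533.20 = €11,849.80.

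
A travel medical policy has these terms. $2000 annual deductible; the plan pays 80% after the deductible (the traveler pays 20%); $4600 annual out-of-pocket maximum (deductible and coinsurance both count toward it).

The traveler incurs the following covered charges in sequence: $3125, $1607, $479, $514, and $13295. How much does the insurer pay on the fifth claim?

$11440

Bill 1, $3125: $2000 finishes the deductible; $1125 goes to coinsurance; coinsurance $1125 × 20% = $225. Traveler owes $2225 (running OOP $2225). Insurer: $3125 − $2225 = $900.
Bill 2, $1607: deductible met; 20% of $1607 = $321.40. Cost to traveler: $321.40. OOP to date $2546.40. Plan pays $1607 − $321.40 = $1285.60.
Bill 3, $479: deductible already satisfied, so traveler's share is 20% × $479 = $95.80. Cost to traveler: $95.80. OOP to date $2642.20. Plan pays $479 − $95.80 = $383.20.
Bill 4, $514: 20% coinsurance on $514 = $102.80. Traveler pays $102.80; OOP now $2745. Plan pays $514 − $102.80 = $411.20.
Bill 5, $13295: 20% coinsurance on $13295 = $2659. That would push OOP to $5404, over the $4600 cap, so traveler pays $4600 − $2745 = $1855. Plan pays $13295 − $1855 = $11440.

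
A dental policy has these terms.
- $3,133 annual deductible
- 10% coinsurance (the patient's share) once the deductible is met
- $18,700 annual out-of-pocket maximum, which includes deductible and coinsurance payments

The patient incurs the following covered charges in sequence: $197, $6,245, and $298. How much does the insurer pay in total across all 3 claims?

$3,246.30

Claim 1 — $197: entire amount goes to the deductible. Cost to patient: $197. OOP to date $197. Plan pays $197 − $197 = $0.
Claim 2 — $6,245: deductible takes $2,936, $3,309 remains; coinsurance $3,309 × 10% = $330.90. Patient owes $3,266.90 (running OOP $3,463.90). Plan pays $6,245 − $3,266.90 = $2,978.10.
Claim 3 — $298: deductible met; 10% of $298 = $29.80. Patient owes $29.80 (running OOP $3,493.70). Plan pays $298 − $29.80 = $268.20.
Insurer total = bills − patient's total = $6,740 − $3,493.70 = $3,246.30.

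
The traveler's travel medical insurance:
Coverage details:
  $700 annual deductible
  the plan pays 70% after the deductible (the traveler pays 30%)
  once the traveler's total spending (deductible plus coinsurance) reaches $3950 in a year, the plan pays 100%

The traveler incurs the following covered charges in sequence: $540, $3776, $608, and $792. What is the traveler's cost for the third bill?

Bill 1, $540: all of it applies to the deductible. Cost to traveler: $540. OOP to date $540.
Bill 2, $3776: $160 finishes the deductible; $3616 goes to coinsurance; traveler's 30% is $1084.80. Traveler owes $1244.80 (running OOP $1784.80).
Bill 3, $608: deductible already satisfied, so traveler's share is 30% × $608 = $182.40. Traveler pays $182.40; OOP now $1967.20.

$182.40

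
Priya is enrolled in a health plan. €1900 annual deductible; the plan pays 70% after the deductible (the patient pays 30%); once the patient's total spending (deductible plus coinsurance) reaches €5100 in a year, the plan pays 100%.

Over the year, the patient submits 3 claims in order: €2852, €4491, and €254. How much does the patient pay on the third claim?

€76.20

Claim 1 (€2852): deductible takes €1900, €952 remains; 30% of €952 = €285.60. Patient owes €2185.60 (running OOP €2185.60).
Claim 2 (€4491): deductible met; 30% of €4491 = €1347.30. Cost to patient: €1347.30. OOP to date €3532.90.
Claim 3 (€254): deductible already satisfied, so patient's share is 30% × €254 = €76.20. Patient pays €76.20; OOP now €3609.10.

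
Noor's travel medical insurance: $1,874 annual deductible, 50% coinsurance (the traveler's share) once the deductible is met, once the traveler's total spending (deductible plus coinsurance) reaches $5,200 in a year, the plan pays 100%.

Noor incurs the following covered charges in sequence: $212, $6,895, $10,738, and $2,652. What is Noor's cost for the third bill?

#1 ($212): fully absorbed by the deductible. Cost to traveler: $212. OOP to date $212.
#2 ($6,895): $1,662 finishes the deductible; $5,233 goes to coinsurance; 50% of $5,233 = $2,616.50. Cost to traveler: $4,278.50. OOP to date $4,490.50.
#3 ($10,738): deductible already satisfied, so traveler's share is 50% × $10,738 = $5,369. That would push OOP to $9,859.50, over the $5,200 cap, so traveler pays $5,200 − $4,490.50 = $709.50.

$709.50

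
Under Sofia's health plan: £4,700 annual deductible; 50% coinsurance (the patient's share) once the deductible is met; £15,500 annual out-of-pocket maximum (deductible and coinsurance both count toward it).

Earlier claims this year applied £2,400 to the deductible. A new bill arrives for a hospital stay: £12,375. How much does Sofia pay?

£7,337.50

Deductible still to meet: £4,700 − £2,400 = £2,300.
That leaves £12,375 − £2,300 = £10,075 for coinsurance.
50% of £10,075 = £5,037.50 falls to the patient.
So the patient owes £2,300 + £5,037.50 = £7,337.50 before any cap.
Year-to-date out-of-pocket becomes £2,400 + £7,337.50 = £9,737.50, still under the £15,500 maximum, so no cap applies.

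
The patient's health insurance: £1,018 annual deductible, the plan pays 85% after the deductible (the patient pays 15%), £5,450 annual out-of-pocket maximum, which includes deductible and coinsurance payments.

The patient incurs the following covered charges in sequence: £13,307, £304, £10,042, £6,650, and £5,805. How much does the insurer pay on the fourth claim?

£5,652.50

Claim 1 (£13,307): £1,018 to deductible, leaving £12,289; coinsurance £12,289 × 15% = £1,843.35. Patient pays £2,861.35; OOP now £2,861.35. Plan pays £13,307 − £2,861.35 = £10,445.65.
Claim 2 (£304): deductible met; 15% of £304 = £45.60. Cost to patient: £45.60. OOP to date £2,906.95. Plan pays £304 − £45.60 = £258.40.
Claim 3 (£10,042): deductible already satisfied, so patient's share is 15% × £10,042 = £1,506.30. Patient pays £1,506.30; OOP now £4,413.25. Plan pays £10,042 − £1,506.30 = £8,535.70.
Claim 4 (£6,650): deductible already satisfied, so patient's share is 15% × £6,650 = £997.50. Patient owes £997.50 (running OOP £5,410.75). Insurer: £6,650 − £997.50 = £5,652.50.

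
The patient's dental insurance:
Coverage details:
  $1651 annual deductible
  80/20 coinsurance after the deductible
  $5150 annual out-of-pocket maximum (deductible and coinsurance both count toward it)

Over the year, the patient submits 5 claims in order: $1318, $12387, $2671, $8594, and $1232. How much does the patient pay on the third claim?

$534.20

Claim 1 ($1318): entire amount goes to the deductible. Cost to patient: $1318. OOP to date $1318.
Claim 2 ($12387): $333 to deductible, leaving $12054; coinsurance $12054 × 20% = $2410.80. Patient owes $2743.80 (running OOP $4061.80).
Claim 3 ($2671): 20% coinsurance on $2671 = $534.20. Patient pays $534.20; OOP now $4596.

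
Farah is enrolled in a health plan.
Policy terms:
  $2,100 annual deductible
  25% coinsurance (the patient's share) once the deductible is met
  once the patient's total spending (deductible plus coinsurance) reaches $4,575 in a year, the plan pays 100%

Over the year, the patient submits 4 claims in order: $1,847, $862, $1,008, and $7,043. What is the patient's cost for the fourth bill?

Bill 1, $1,847: entire amount goes to the deductible. Patient pays $1,847; OOP now $1,847.
Bill 2, $862: $253 to deductible, leaving $609; coinsurance $609 × 25% = $152.25. Patient owes $405.25 (running OOP $2,252.25).
Bill 3, $1,008: 25% coinsurance on $1,008 = $252. Patient pays $252; OOP now $2,504.25.
Bill 4, $7,043: 25% coinsurance on $7,043 = $1,760.75. Cost to patient: $1,760.75. OOP to date $4,265.

$1,760.75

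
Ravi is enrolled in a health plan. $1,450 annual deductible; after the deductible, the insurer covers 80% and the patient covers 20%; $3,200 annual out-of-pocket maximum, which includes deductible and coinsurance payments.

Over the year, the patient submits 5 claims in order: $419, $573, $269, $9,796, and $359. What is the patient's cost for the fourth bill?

#1 ($419): all of it applies to the deductible. Patient pays $419; OOP now $419.
#2 ($573): entire amount goes to the deductible. Patient pays $573; OOP now $992.
#3 ($269): all of it applies to the deductible. Cost to patient: $269. OOP to date $1,261.
#4 ($9,796): deductible takes $189, $9,607 remains; coinsurance $9,607 × 20% = $1,921.40. Claim cost before the cap: $189 + $1,921.40 = $2,110.40. Adding that to $1,261 gives $3,371.40, past the $3,200 cap; patient pays only $3,200 − $1,261 = $1,939.

$1,939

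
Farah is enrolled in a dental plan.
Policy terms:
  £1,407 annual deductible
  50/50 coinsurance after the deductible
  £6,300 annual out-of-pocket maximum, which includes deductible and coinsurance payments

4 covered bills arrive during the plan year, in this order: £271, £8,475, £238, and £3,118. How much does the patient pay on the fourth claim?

Bill 1, £271: all of it applies to the deductible. Patient pays £271; OOP now £271.
Bill 2, £8,475: deductible takes £1,136, £7,339 remains; 50% of £7,339 = £3,669.50. Patient pays £4,805.50; OOP now £5,076.50.
Bill 3, £238: deductible met; 50% of £238 = £119. Patient owes £119 (running OOP £5,195.50).
Bill 4, £3,118: deductible met; 50% of £3,118 = £1,559. Adding that to £5,195.50 gives £6,754.50, past the £6,300 cap; patient pays only £6,300 − £5,195.50 = £1,104.50.

£1,104.50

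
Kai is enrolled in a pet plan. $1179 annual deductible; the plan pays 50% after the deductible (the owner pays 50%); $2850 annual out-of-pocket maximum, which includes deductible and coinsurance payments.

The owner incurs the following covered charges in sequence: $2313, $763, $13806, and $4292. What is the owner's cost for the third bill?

$722.50

#1 ($2313): $1179 to deductible, leaving $1134; coinsurance $1134 × 50% = $567. Owner pays $1746; OOP now $1746.
#2 ($763): deductible met; 50% of $763 = $381.50. Owner pays $381.50; OOP now $2127.50.
#3 ($13806): deductible met; 50% of $13806 = $6903. That would push OOP to $9030.50, over the $2850 cap, so owner pays $2850 − $2127.50 = $722.50.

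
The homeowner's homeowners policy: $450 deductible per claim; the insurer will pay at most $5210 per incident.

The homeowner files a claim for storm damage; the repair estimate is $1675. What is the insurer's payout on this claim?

Subtract the deductible: $1675 − $450 = $1225.
$1225 is within the $5210 limit, so the insurer pays $1225.

$1225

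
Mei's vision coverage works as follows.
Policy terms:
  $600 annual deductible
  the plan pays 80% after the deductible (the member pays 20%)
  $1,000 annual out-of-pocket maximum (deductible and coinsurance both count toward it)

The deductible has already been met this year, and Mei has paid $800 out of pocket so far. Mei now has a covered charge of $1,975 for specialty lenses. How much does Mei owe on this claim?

The deductible is already satisfied, so the full bill goes to coinsurance.
20% of $1,975 = $395 falls to the member.
Year-to-date out-of-pocket would reach $800 + $395 = $1,195, above the $1,000 maximum, so the member pays only $1,000 − $800 = $200.

$200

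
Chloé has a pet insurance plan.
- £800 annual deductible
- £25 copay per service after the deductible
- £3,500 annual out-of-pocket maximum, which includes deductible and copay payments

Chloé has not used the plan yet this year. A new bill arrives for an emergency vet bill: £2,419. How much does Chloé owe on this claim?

£825

Deductible not yet touched, so the first £800 of the bill goes to the deductible.
That leaves £2,419 − £800 = £1,619 for the copay.
Copay on this service: £25.
That puts the owner's cost at £800 + £25 = £825 before any cap.
Year-to-date out-of-pocket becomes £0 + £825 = £825, still under the £3,500 maximum, so no cap applies.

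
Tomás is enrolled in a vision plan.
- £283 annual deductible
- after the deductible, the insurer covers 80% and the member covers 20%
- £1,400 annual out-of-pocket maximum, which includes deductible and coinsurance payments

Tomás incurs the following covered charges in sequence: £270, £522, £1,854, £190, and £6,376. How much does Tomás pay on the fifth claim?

£606.40

Bill 1, £270: all of it applies to the deductible. Cost to member: £270. OOP to date £270.
Bill 2, £522: £13 to deductible, leaving £509; coinsurance £509 × 20% = £101.80. Member owes £114.80 (running OOP £384.80).
Bill 3, £1,854: deductible already satisfied, so member's share is 20% × £1,854 = £370.80. Member owes £370.80 (running OOP £755.60).
Bill 4, £190: 20% coinsurance on £190 = £38. Cost to member: £38. OOP to date £793.60.
Bill 5, £6,376: deductible met; 20% of £6,376 = £1,275.20. Adding that to £793.60 gives £2,068.80, past the £1,400 cap; member pays only £1,400 − £793.60 = £606.40.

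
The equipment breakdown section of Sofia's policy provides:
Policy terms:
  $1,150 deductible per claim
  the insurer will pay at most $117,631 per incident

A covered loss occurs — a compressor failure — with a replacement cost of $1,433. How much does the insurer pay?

$283

After the deductible, $1,433 − $1,150 = $283 remains.
$283 ≤ $117,631, so the limit doesn't bind; insurer pays $283.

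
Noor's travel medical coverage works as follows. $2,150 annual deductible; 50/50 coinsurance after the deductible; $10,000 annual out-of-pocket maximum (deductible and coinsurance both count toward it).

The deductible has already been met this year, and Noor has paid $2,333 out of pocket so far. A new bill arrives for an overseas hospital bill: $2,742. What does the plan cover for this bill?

$1,371

The deductible is already satisfied, so the full bill goes to coinsurance.
Coinsurance: $2,742 × 50% = $1,371.
Cumulative spending $2,333 + $1,371 = $3,704 stays under the $10,000 maximum.
The insurer covers the remainder: $2,742 − $1,371 = $1,371.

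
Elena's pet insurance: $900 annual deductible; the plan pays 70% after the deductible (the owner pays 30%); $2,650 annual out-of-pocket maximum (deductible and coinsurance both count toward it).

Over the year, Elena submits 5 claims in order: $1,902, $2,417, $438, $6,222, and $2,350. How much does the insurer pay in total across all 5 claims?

$10,679

#1 ($1,902): $900 finishes the deductible; $1,002 goes to coinsurance; coinsurance $1,002 × 30% = $300.60. Owner owes $1,200.60 (running OOP $1,200.60). Plan pays $1,902 − $1,200.60 = $701.40.
#2 ($2,417): 30% coinsurance on $2,417 = $725.10. Owner owes $725.10 (running OOP $1,925.70). Plan pays $2,417 − $725.10 = $1,691.90.
#3 ($438): 30% coinsurance on $438 = $131.40. Owner pays $131.40; OOP now $2,057.10. Plan pays $438 − $131.40 = $306.60.
#4 ($6,222): deductible already satisfied, so owner's share is 30% × $6,222 = $1,866.60. That would push OOP to $3,923.70, over the $2,650 cap, so owner pays $2,650 − $2,057.10 = $592.90. Insurer: $6,222 − $592.90 = $5,629.10.
#5 ($2,350): deductible met; 30% of $2,350 = $705. OOP would hit $3,355 > $2,650, so the cap limits the owner to $2,650 − $2,650 = $0. Insurer: $2,350 − $0 = $2,350.
Insurer total: $701.40 + $1,691.90 + $306.60 + $5,629.10 + $2,350 = $10,679.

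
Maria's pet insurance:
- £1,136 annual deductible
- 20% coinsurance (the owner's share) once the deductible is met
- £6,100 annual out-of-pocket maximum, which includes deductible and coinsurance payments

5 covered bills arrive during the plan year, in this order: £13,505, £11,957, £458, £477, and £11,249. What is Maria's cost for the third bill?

£91.60

Claim 1 — £13,505: £1,136 finishes the deductible; £12,369 goes to coinsurance; 20% of £12,369 = £2,473.80. Owner pays £3,609.80; OOP now £3,609.80.
Claim 2 — £11,957: deductible met; 20% of £11,957 = £2,391.40. Cost to owner: £2,391.40. OOP to date £6,001.20.
Claim 3 — £458: deductible met; 20% of £458 = £91.60. Cost to owner: £91.60. OOP to date £6,092.80.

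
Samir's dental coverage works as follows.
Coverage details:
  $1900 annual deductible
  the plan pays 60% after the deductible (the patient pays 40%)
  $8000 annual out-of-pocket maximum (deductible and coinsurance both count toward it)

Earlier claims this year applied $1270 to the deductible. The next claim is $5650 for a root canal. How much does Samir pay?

$2638

Deductible still to meet: $1900 − $1270 = $630.
The remaining $5020 (= $5650 − $630) moves to coinsurance.
Patient's 40% share of $5020 is $2008.
Patient responsibility before any cap: $630 + $2008 = $2638.
Cumulative spending $1270 + $2638 = $3908 stays under the $8000 maximum.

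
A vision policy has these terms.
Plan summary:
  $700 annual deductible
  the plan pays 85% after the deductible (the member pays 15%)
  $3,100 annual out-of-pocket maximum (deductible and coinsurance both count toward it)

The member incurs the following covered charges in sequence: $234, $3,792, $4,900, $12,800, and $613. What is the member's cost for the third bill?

Claim 1 — $234: all of it applies to the deductible. Member owes $234 (running OOP $234).
Claim 2 — $3,792: $466 to deductible, leaving $3,326; member's 15% is $498.90. Cost to member: $964.90. OOP to date $1,198.90.
Claim 3 — $4,900: 15% coinsurance on $4,900 = $735. Member pays $735; OOP now $1,933.90.

$735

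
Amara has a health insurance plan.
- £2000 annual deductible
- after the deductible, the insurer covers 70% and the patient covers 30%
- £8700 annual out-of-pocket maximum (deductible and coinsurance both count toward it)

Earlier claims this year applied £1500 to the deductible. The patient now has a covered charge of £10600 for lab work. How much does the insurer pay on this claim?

Deductible still to meet: £2000 − £1500 = £500.
After the £500 deductible portion, £10600 − £500 = £10100 is subject to coinsurance.
30% of £10100 = £3030 falls to the patient.
That puts the patient's cost at £500 + £3030 = £3530 before any cap.
Cumulative spending £1500 + £3530 = £5030 stays under the £8700 maximum.
The plan picks up £10600 − £3530 = £7070.

£7070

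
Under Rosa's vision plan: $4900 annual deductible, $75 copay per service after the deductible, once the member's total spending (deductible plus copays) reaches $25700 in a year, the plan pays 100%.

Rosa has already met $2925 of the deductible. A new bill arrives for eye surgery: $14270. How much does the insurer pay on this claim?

Remaining deductible: $4900 − $2925 = $1975.
The remaining $12295 (= $14270 − $1975) moves to the copay.
Copay on this service: $75.
So the member owes $1975 + $75 = $2050 before any cap.
Year-to-date out-of-pocket becomes $2925 + $2050 = $4975, still under the $25700 maximum, so no cap applies.
Insurer pays the balance: $14270 − $2050 = $12220.

$12220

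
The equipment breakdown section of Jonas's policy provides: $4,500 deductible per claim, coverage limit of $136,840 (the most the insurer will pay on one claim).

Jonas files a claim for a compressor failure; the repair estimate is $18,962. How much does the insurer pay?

$14,462

Subtract the deductible: $18,962 − $4,500 = $14,462.
$14,462 is within the $136,840 limit, so the insurer pays $14,462.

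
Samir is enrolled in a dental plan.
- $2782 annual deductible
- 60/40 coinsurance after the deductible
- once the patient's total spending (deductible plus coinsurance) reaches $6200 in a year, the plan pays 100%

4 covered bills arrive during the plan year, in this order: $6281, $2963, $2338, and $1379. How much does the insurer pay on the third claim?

$1504.80

#1 ($6281): $2782 finishes the deductible; $3499 goes to coinsurance; 40% of $3499 = $1399.60. Cost to patient: $4181.60. OOP to date $4181.60. Plan pays $6281 − $4181.60 = $2099.40.
#2 ($2963): 40% coinsurance on $2963 = $1185.20. Patient owes $1185.20 (running OOP $5366.80). Insurer: $2963 − $1185.20 = $1777.80.
#3 ($2338): deductible already satisfied, so patient's share is 40% × $2338 = $935.20. That would push OOP to $6302, over the $6200 cap, so patient pays $6200 − $5366.80 = $833.20. Insurer: $2338 − $833.20 = $1504.80.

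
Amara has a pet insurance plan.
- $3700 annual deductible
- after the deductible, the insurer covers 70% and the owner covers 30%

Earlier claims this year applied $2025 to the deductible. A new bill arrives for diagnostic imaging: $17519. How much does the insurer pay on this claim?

$11090.80

Remaining deductible: $3700 − $2025 = $1675.
That leaves $17519 − $1675 = $15844 for coinsurance.
Owner's 30% share of $15844 is $4753.20.
That puts the owner's cost at $1675 + $4753.20 = $6428.20.
The plan picks up $17519 − $6428.20 = $11090.80.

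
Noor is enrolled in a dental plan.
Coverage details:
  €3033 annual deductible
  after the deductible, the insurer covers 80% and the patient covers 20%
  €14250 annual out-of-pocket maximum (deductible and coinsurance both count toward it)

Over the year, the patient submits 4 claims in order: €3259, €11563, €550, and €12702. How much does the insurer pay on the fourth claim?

#1 (€3259): €3033 finishes the deductible; €226 goes to coinsurance; coinsurance €226 × 20% = €45.20. Patient owes €3078.20 (running OOP €3078.20). Insurer: €3259 − €3078.20 = €180.80.
#2 (€11563): deductible already satisfied, so patient's share is 20% × €11563 = €2312.60. Patient pays €2312.60; OOP now €5390.80. Plan pays €11563 − €2312.60 = €9250.40.
#3 (€550): deductible met; 20% of €550 = €110. Patient pays €110; OOP now €5500.80. Plan pays €550 − €110 = €440.
#4 (€12702): deductible already satisfied, so patient's share is 20% × €12702 = €2540.40. Patient pays €2540.40; OOP now €8041.20. Plan pays €12702 − €2540.40 = €10161.60.

€10161.60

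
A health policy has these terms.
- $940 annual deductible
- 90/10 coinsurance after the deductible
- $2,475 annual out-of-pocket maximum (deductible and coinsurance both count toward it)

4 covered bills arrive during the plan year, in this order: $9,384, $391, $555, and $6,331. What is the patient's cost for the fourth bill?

$596

#1 ($9,384): deductible takes $940, $8,444 remains; 10% of $8,444 = $844.40. Patient pays $1,784.40; OOP now $1,784.40.
#2 ($391): deductible already satisfied, so patient's share is 10% × $391 = $39.10. Cost to patient: $39.10. OOP to date $1,823.50.
#3 ($555): 10% coinsurance on $555 = $55.50. Patient pays $55.50; OOP now $1,879.
#4 ($6,331): 10% coinsurance on $6,331 = $633.10. Adding that to $1,879 gives $2,512.10, past the $2,475 cap; patient pays only $2,475 − $1,879 = $596.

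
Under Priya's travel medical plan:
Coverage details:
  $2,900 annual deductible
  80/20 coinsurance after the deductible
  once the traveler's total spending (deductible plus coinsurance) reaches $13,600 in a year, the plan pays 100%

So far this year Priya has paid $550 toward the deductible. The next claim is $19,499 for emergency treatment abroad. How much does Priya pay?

Deductible still to meet: $2,900 − $550 = $2,350.
After the $2,350 deductible portion, $19,499 − $2,350 = $17,149 is subject to coinsurance.
Traveler's 20% share of $17,149 is $3,429.80.
Traveler responsibility before any cap: $2,350 + $3,429.80 = $5,779.80.
Year-to-date out-of-pocket becomes $550 + $5,779.80 = $6,329.80, still under the $13,600 maximum, so no cap applies.

$5,779.80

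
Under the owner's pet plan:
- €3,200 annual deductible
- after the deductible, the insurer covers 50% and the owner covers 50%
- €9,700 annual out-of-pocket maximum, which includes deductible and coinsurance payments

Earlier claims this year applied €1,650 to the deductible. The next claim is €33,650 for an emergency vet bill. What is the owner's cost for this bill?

€8,050

€1,650 of the €3,200 deductible is already met, leaving €1,550.
After the €1,550 deductible portion, €33,650 − €1,550 = €32,100 is subject to coinsurance.
Coinsurance: €32,100 × 50% = €16,050.
That puts the owner's cost at €1,550 + €16,050 = €17,600 before any cap.
Adding €17,600 to the €1,650 already spent would give €19,250, which exceeds the €9,700 cap; the owner pays just €9,700 − €1,650 = €8,050.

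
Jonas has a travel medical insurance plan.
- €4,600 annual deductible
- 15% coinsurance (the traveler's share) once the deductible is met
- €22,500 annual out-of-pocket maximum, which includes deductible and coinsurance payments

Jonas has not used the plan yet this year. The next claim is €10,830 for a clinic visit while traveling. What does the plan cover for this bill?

Deductible not yet touched, so the first €4,600 of the bill goes to the deductible.
That leaves €10,830 − €4,600 = €6,230 for coinsurance.
Traveler's 15% share of €6,230 is €934.50.
Traveler responsibility before any cap: €4,600 + €934.50 = €5,534.50.
Year-to-date out-of-pocket becomes €0 + €5,534.50 = €5,534.50, still under the €22,500 maximum, so no cap applies.
The insurer covers the remainder: €10,830 − €5,534.50 = €5,295.50.

€5,295.50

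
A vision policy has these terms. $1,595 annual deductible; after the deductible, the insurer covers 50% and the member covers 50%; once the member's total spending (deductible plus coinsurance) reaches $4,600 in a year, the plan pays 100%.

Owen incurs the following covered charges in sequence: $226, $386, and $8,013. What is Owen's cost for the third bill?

Bill 1, $226: all of it applies to the deductible. Member pays $226; OOP now $226.
Bill 2, $386: entire amount goes to the deductible. Cost to member: $386. OOP to date $612.
Bill 3, $8,013: $983 to deductible, leaving $7,030; coinsurance $7,030 × 50% = $3,515. Together that's $983 + $3,515 = $4,498. That would push OOP to $5,110, over the $4,600 cap, so member pays $4,600 − $612 = $3,988.

$3,988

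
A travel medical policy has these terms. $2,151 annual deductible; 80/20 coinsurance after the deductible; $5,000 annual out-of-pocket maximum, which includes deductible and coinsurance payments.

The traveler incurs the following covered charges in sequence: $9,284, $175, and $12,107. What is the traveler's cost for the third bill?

Claim 1 ($9,284): deductible takes $2,151, $7,133 remains; traveler's 20% is $1,426.60. Cost to traveler: $3,577.60. OOP to date $3,577.60.
Claim 2 ($175): deductible met; 20% of $175 = $35. Traveler owes $35 (running OOP $3,612.60).
Claim 3 ($12,107): 20% coinsurance on $12,107 = $2,421.40. That would push OOP to $6,034, over the $5,000 cap, so traveler pays $5,000 − $3,612.60 = $1,387.40.

$1,387.40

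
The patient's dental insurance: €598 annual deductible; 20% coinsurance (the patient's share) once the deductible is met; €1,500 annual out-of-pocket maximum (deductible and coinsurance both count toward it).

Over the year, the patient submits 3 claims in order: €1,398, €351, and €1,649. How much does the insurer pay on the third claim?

€1,319.20

Claim 1 — €1,398: €598 finishes the deductible; €800 goes to coinsurance; coinsurance €800 × 20% = €160. Patient pays €758; OOP now €758. Plan pays €1,398 − €758 = €640.
Claim 2 — €351: 20% coinsurance on €351 = €70.20. Patient pays €70.20; OOP now €828.20. Insurer: €351 − €70.20 = €280.80.
Claim 3 — €1,649: 20% coinsurance on €1,649 = €329.80. Patient pays €329.80; OOP now €1,158. Insurer: €1,649 − €329.80 = €1,319.20.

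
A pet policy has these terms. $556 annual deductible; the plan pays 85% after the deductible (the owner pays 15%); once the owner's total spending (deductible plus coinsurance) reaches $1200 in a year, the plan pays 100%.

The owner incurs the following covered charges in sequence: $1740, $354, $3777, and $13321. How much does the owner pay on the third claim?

Claim 1 — $1740: $556 to deductible, leaving $1184; 15% of $1184 = $177.60. Owner owes $733.60 (running OOP $733.60).
Claim 2 — $354: 15% coinsurance on $354 = $53.10. Owner owes $53.10 (running OOP $786.70).
Claim 3 — $3777: deductible already satisfied, so owner's share is 15% × $3777 = $566.55. OOP would hit $1353.25 > $1200, so the cap limits the owner to $1200 − $786.70 = $413.30.

$413.30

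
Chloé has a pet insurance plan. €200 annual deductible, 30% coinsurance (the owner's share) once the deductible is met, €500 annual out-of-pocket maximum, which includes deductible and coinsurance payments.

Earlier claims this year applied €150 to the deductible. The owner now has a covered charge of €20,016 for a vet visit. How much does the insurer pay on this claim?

€19,666

Deductible still to meet: €200 − €150 = €50.
After the €50 deductible portion, €20,016 − €50 = €19,966 is subject to coinsurance.
30% of €19,966 = €5,989.80 falls to the owner.
So the owner owes €50 + €5,989.80 = €6,039.80 before any cap.
Adding €6,039.80 to the €150 already spent would give €6,189.80, which exceeds the €500 cap; the owner pays just €500 − €150 = €350.
The plan picks up €20,016 − €350 = €19,666.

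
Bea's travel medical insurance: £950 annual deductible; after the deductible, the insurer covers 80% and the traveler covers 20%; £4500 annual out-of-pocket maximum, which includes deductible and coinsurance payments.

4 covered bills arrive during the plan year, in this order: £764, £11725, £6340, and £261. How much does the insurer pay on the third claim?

£5097.80

Claim 1 — £764: fully absorbed by the deductible. Traveler owes £764 (running OOP £764). Plan pays £764 − £764 = £0.
Claim 2 — £11725: £186 to deductible, leaving £11539; traveler's 20% is £2307.80. Traveler pays £2493.80; OOP now £3257.80. Insurer: £11725 − £2493.80 = £9231.20.
Claim 3 — £6340: deductible met; 20% of £6340 = £1268. OOP would hit £4525.80 > £4500, so the cap limits the traveler to £4500 − £3257.80 = £1242.20. Insurer: £6340 − £1242.20 = £5097.80.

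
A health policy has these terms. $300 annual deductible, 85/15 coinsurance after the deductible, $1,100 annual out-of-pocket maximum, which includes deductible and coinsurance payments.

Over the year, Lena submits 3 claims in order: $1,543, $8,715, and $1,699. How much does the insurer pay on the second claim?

$8,101.45

#1 ($1,543): deductible takes $300, $1,243 remains; patient's 15% is $186.45. Patient pays $486.45; OOP now $486.45. Insurer: $1,543 − $486.45 = $1,056.55.
#2 ($8,715): deductible met; 15% of $8,715 = $1,307.25. That would push OOP to $1,793.70, over the $1,100 cap, so patient pays $1,100 − $486.45 = $613.55. Plan pays $8,715 − $613.55 = $8,101.45.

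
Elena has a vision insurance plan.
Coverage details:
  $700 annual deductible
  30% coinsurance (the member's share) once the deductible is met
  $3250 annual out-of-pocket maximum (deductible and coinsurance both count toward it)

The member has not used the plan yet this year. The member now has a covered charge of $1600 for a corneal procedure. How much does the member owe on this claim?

$970

Deductible not yet touched, so the first $700 of the bill goes to the deductible.
That leaves $1600 − $700 = $900 for coinsurance.
30% of $900 = $270 falls to the member.
Member responsibility before any cap: $700 + $270 = $970.
Year-to-date out-of-pocket becomes $0 + $970 = $970, still under the $3250 maximum, so no cap applies.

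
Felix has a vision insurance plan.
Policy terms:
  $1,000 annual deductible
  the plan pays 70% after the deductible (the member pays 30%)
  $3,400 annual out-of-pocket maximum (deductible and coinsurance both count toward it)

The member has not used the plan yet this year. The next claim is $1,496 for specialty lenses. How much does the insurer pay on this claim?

The full $1,000 deductible is still open; $1,000 of this bill applies to it.
The remaining $496 (= $1,496 − $1,000) moves to coinsurance.
30% of $496 = $148.80 falls to the member.
So the member owes $1,000 + $148.80 = $1,148.80 before any cap.
Total out-of-pocket so far would be $0 + $1,148.80 = $1,148.80, below the $3,400 cap — no reduction.
The plan picks up $1,496 − $1,148.80 = $347.20.

$347.20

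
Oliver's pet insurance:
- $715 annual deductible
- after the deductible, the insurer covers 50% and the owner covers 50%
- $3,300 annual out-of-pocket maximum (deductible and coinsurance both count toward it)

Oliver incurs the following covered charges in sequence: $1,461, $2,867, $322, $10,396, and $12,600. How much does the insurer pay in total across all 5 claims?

$24,346

Claim 1 — $1,461: deductible takes $715, $746 remains; 50% of $746 = $373. Cost to owner: $1,088. OOP to date $1,088. Plan pays $1,461 − $1,088 = $373.
Claim 2 — $2,867: 50% coinsurance on $2,867 = $1,433.50. Cost to owner: $1,433.50. OOP to date $2,521.50. Plan pays $2,867 − $1,433.50 = $1,433.50.
Claim 3 — $322: 50% coinsurance on $322 = $161. Cost to owner: $161. OOP to date $2,682.50. Insurer: $322 − $161 = $161.
Claim 4 — $10,396: deductible met; 50% of $10,396 = $5,198. That would push OOP to $7,880.50, over the $3,300 cap, so owner pays $3,300 − $2,682.50 = $617.50. Plan pays $10,396 − $617.50 = $9,778.50.
Claim 5 — $12,600: 50% coinsurance on $12,600 = $6,300. That would push OOP to $9,600, over the $3,300 cap, so owner pays $3,300 − $3,300 = $0. Insurer: $12,600 − $0 = $12,600.
Insurer total = bills − owner's total = $27,646 − $3,300 = $24,346.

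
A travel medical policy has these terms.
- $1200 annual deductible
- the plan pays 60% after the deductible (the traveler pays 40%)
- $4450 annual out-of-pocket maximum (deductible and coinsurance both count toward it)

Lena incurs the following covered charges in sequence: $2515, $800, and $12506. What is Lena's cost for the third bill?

$2404

Bill 1, $2515: $1200 to deductible, leaving $1315; 40% of $1315 = $526. Traveler pays $1726; OOP now $1726.
Bill 2, $800: deductible already satisfied, so traveler's share is 40% × $800 = $320. Cost to traveler: $320. OOP to date $2046.
Bill 3, $12506: deductible already satisfied, so traveler's share is 40% × $12506 = $5002.40. That would push OOP to $7048.40, over the $4450 cap, so traveler pays $4450 − $2046 = $2404.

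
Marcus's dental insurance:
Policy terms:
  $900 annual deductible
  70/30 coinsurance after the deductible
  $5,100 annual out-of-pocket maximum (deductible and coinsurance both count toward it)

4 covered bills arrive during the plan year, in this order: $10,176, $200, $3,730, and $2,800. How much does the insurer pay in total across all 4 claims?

$11,806

Bill 1, $10,176: $900 finishes the deductible; $9,276 goes to coinsurance; 30% of $9,276 = $2,782.80. Cost to patient: $3,682.80. OOP to date $3,682.80. Plan pays $10,176 − $3,682.80 = $6,493.20.
Bill 2, $200: 30% coinsurance on $200 = $60. Cost to patient: $60. OOP to date $3,742.80. Plan pays $200 − $60 = $140.
Bill 3, $3,730: deductible already satisfied, so patient's share is 30% × $3,730 = $1,119. Patient owes $1,119 (running OOP $4,861.80). Plan pays $3,730 − $1,119 = $2,611.
Bill 4, $2,800: 30% coinsurance on $2,800 = $840. OOP would hit $5,701.80 > $5,100, so the cap limits the patient to $5,100 − $4,861.80 = $238.20. Insurer: $2,800 − $238.20 = $2,561.80.
Insurer total = bills − patient's total = $16,906 − $5,100 = $11,806.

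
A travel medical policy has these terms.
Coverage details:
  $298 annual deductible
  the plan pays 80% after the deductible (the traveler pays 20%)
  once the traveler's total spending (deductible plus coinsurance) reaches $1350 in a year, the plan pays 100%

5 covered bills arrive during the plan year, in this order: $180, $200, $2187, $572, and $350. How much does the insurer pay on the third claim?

Bill 1, $180: fully absorbed by the deductible. Traveler pays $180; OOP now $180. Plan pays $180 − $180 = $0.
Bill 2, $200: $118 finishes the deductible; $82 goes to coinsurance; 20% of $82 = $16.40. Traveler owes $134.40 (running OOP $314.40). Insurer: $200 − $134.40 = $65.60.
Bill 3, $2187: deductible met; 20% of $2187 = $437.40. Traveler pays $437.40; OOP now $751.80. Plan pays $2187 − $437.40 = $1749.60.

$1749.60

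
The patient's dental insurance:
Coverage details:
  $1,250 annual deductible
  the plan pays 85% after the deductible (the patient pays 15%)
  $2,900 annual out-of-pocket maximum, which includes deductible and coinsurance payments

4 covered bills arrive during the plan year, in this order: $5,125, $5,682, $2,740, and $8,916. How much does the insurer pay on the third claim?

#1 ($5,125): $1,250 finishes the deductible; $3,875 goes to coinsurance; coinsurance $3,875 × 15% = $581.25. Cost to patient: $1,831.25. OOP to date $1,831.25. Insurer: $5,125 − $1,831.25 = $3,293.75.
#2 ($5,682): 15% coinsurance on $5,682 = $852.30. Patient pays $852.30; OOP now $2,683.55. Insurer: $5,682 − $852.30 = $4,829.70.
#3 ($2,740): 15% coinsurance on $2,740 = $411. That would push OOP to $3,094.55, over the $2,900 cap, so patient pays $2,900 − $2,683.55 = $216.45. Plan pays $2,740 − $216.45 = $2,523.55.

$2,523.55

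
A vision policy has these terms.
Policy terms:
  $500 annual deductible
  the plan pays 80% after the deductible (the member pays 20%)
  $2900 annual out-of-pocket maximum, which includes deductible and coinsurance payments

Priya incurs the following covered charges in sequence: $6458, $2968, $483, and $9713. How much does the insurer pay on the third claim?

Bill 1, $6458: deductible takes $500, $5958 remains; 20% of $5958 = $1191.60. Cost to member: $1691.60. OOP to date $1691.60. Plan pays $6458 − $1691.60 = $4766.40.
Bill 2, $2968: 20% coinsurance on $2968 = $593.60. Cost to member: $593.60. OOP to date $2285.20. Insurer: $2968 − $593.60 = $2374.40.
Bill 3, $483: deductible already satisfied, so member's share is 20% × $483 = $96.60. Member owes $96.60 (running OOP $2381.80). Plan pays $483 − $96.60 = $386.40.

$386.40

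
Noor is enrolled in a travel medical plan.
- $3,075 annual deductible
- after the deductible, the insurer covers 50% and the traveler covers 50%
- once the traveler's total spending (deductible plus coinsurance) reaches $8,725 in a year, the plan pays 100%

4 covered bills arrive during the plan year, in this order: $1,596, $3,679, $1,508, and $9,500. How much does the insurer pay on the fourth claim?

$5,704

#1 ($1,596): entire amount goes to the deductible. Cost to traveler: $1,596. OOP to date $1,596. Plan pays $1,596 − $1,596 = $0.
#2 ($3,679): deductible takes $1,479, $2,200 remains; coinsurance $2,200 × 50% = $1,100. Traveler pays $2,579; OOP now $4,175. Plan pays $3,679 − $2,579 = $1,100.
#3 ($1,508): 50% coinsurance on $1,508 = $754. Traveler pays $754; OOP now $4,929. Plan pays $1,508 − $754 = $754.
#4 ($9,500): 50% coinsurance on $9,500 = $4,750. That would push OOP to $9,679, over the $8,725 cap, so traveler pays $8,725 − $4,929 = $3,796. Insurer: $9,500 − $3,796 = $5,704.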